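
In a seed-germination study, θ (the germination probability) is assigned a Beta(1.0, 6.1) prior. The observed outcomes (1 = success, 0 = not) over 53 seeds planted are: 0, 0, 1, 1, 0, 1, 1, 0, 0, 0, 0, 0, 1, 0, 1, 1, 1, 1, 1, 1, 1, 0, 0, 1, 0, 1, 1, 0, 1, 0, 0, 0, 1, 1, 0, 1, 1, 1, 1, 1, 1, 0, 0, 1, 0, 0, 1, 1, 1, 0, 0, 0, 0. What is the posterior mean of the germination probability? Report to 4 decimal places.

The Beta prior is conjugate to a Binomial/Bernoulli likelihood; the update adds successes to α and failures to β.
Posterior: Beta(α+k, β+n−k) = Beta(1.0+28, 6.1+25) = Beta(29.0, 31.1).
Posterior mean = α/(α+β) = 29.0/60.1 = 0.4825.

0.4825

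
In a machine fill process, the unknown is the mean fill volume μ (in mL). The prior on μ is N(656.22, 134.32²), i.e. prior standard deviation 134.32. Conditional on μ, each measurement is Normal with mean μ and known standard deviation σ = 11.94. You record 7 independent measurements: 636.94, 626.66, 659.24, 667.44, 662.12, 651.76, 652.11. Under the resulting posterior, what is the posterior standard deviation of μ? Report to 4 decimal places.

4.5104

For Normal data with known variance σ², a Normal(μ₀, σ₀²) prior on μ is conjugate. Posterior precision = 1/σ₀² + n/σ²; posterior mean is the precision-weighted average of μ₀ and x̄.
σ₀² = 134.32² = 18041.8624, σ² = 11.94² = 142.5636; σ² + n·σ₀² = 142.5636 + 7·18041.8624 = 126435.6004.
Posterior precision = 1/σ₀² + n/σ² = 1/18041.8624 + 7/142.5636 = (σ² + n·σ₀²)/(σ₀²σ²) = 126435.6004/(18041.8624·142.5636); posterior variance σₙ² = σ₀²σ²/(σ² + n·σ₀²) = 18041.8624·142.5636/126435.6004 = 20.343264.
Posterior SD = √σₙ² = √(18041.8624·142.5636/126435.6004) = 4.5104.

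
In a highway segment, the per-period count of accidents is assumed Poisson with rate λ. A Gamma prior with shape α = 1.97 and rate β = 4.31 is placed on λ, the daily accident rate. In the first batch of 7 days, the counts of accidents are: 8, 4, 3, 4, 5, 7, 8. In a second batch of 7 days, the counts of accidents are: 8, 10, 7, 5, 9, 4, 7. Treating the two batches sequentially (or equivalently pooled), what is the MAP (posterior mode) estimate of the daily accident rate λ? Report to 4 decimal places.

4.9137

With a Gamma(shape α, rate β) prior, the Poisson likelihood is conjugate: the posterior is Gamma(α + ΣXᵢ, β + n).
Batch 1: sum of counts S = 39 over n = 7 days.
After batch 1: Gamma(α+S, β+n) = Gamma(1.97+39, 4.31+7) = Gamma(40.97, 11.31).
Batch 2: sum of counts S = 50 over n = 7 days.
After batch 2: Gamma(α+S, β+n) = Gamma(40.97+50, 11.31+7) = Gamma(90.97, 18.31).
Mode of Gamma(α,β) for α≥1 is (α−1)/β = 89.97/18.31 = 4.9137.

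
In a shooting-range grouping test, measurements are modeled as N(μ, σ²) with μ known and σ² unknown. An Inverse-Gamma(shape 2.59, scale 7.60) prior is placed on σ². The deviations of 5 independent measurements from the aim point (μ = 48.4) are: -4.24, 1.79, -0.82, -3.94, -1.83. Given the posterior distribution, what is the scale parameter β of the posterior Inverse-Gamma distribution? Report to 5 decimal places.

With known mean μ and an Inverse-Gamma(α, β) prior on σ², the Normal likelihood is conjugate: posterior is Inv-Gamma(α + n/2, β + Σ(xᵢ−μ)²/2).
Σ(xᵢ−μ)² = (-4.24)² + (1.79)² + (-0.82)² + (-3.94)² + (-1.83)² = 40.7266.
Posterior: Inv-Gamma(2.59 + 5/2, 7.60 + 40.7266/2) = Inv-Gamma(5.09, 27.96330).
Posterior β = 27.96330.

27.96330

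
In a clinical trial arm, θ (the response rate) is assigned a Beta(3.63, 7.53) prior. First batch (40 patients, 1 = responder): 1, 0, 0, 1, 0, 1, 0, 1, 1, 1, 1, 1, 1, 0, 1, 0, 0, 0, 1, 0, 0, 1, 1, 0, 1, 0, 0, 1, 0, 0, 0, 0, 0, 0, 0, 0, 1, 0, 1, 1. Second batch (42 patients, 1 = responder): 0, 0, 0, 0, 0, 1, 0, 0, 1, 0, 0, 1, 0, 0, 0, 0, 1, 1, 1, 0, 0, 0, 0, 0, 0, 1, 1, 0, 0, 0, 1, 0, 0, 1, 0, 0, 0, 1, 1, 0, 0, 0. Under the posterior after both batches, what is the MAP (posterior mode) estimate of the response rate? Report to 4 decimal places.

The Beta prior is conjugate to a Binomial/Bernoulli likelihood; the update adds successes to α and failures to β.
After batch 1: Beta(3.63+18, 7.53+22) = Beta(21.63, 29.53).
After batch 2: Beta(21.63+12, 29.53+30) = Beta(33.63, 59.53).
Mode of Beta(a,b) for a,b>1 is (a−1)/(a+b−2) = 32.63/91.16 = 0.3579.

0.3579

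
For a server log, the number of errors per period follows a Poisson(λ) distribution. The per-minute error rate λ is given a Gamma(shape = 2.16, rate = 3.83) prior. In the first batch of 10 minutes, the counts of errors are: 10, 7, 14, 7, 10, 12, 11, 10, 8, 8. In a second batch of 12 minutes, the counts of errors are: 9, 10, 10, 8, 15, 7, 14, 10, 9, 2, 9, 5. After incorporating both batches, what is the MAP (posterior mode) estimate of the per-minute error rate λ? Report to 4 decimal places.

With a Gamma(shape α, rate β) prior, the Poisson likelihood is conjugate: the posterior is Gamma(α + ΣXᵢ, β + n).
Batch 1: sum of counts S = 97 over n = 10 minutes.
After batch 1: Gamma(α+S, β+n) = Gamma(2.16+97, 3.83+10) = Gamma(99.16, 13.83).
Batch 2: sum of counts S = 108 over n = 12 minutes.
After batch 2: Gamma(α+S, β+n) = Gamma(99.16+108, 13.83+12) = Gamma(207.16, 25.83).
Mode of Gamma(α,β) for α≥1 is (α−1)/β = 206.16/25.83 = 7.9814.

7.9814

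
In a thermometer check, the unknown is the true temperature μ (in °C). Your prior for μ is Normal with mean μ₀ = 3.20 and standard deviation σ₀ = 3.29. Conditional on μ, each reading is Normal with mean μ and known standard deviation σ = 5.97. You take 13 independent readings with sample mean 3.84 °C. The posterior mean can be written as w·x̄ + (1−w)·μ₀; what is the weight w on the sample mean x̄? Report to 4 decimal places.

0.7979

For Normal data with known variance σ², a Normal(μ₀, σ₀²) prior on μ is conjugate. Posterior precision = 1/σ₀² + n/σ²; posterior mean is the precision-weighted average of μ₀ and x̄.
σ₀² = 3.29² = 10.8241, σ² = 5.97² = 35.6409. Prior precision 1/σ₀² = 1/10.8241; data precision n/σ² = 13/35.6409.
w = (n/σ²)/(1/σ₀² + n/σ²) = n·σ₀²/(σ² + n·σ₀²) = 13·10.8241/(35.6409 + 13·10.8241) = 140.7133/176.3542 = 0.7979.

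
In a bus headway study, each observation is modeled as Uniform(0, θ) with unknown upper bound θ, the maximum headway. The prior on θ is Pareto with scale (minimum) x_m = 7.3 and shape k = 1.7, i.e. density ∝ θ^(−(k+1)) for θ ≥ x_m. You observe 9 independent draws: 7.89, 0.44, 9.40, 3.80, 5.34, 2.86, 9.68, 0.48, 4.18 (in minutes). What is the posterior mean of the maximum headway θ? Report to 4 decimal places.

10.6779

A Pareto(scale x_m, shape k) prior on the upper bound θ of Uniform(0, θ) is conjugate: posterior is Pareto(max(x_m, max xᵢ), k + n).
Sample maximum = 9.68; prior scale x_m = 7.3 → posterior scale = max = 9.68.
Posterior shape = 1.7 + 9 = 10.7.
E[θ|data] = k·x_m/(k−1) = 10.7·9.68/9.7 = 10.6779.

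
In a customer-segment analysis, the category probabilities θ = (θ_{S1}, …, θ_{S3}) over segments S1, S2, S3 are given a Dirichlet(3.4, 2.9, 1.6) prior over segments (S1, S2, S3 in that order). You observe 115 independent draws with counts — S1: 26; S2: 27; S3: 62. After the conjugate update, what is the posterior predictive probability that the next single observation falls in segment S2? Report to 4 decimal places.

0.2433

The Dirichlet prior is conjugate to the Multinomial likelihood: each posterior αⱼ = prior αⱼ + observed count nⱼ.
Posterior concentration: (29.4, 29.9, 63.6), total = 122.9.
P(next = S2 | data) = α_{S2}/Σα = 0.2433.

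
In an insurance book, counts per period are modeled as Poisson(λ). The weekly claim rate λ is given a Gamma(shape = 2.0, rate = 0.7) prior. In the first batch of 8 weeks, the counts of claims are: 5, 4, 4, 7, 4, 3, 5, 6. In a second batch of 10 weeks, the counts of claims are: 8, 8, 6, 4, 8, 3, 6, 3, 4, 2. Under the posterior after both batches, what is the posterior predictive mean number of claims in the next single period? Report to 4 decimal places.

With a Gamma(shape α, rate β) prior, the Poisson likelihood is conjugate: the posterior is Gamma(α + ΣXᵢ, β + n).
Batch 1: sum of counts S = 38 over n = 8 weeks.
After batch 1: Gamma(α+S, β+n) = Gamma(2.0+38, 0.7+8) = Gamma(40.0, 8.7).
Batch 2: sum of counts S = 52 over n = 10 weeks.
After batch 2: Gamma(α+S, β+n) = Gamma(40.0+52, 8.7+10) = Gamma(92.0, 18.7).
The predictive distribution for one future period is NegBinom with mean α/β = 4.9198.

4.9198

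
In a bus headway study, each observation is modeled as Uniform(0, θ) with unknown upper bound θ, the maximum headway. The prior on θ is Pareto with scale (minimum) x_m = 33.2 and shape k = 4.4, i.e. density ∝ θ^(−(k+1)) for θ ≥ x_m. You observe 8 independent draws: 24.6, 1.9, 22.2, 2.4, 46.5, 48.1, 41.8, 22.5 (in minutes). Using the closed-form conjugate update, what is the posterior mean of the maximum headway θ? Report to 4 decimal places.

52.3193

A Pareto(scale x_m, shape k) prior on the upper bound θ of Uniform(0, θ) is conjugate: posterior is Pareto(max(x_m, max xᵢ), k + n).
Sample maximum = 48.1; prior scale x_m = 33.2 → posterior scale = max = 48.1.
Posterior shape = 4.4 + 8 = 12.4.
E[θ|data] = k·x_m/(k−1) = 12.4·48.1/11.4 = 52.3193.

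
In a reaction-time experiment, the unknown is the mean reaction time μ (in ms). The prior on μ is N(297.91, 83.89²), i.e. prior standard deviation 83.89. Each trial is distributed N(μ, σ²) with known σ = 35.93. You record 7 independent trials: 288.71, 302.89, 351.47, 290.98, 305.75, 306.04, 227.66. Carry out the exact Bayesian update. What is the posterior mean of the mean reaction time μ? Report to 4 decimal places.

296.2576

For Normal data with known variance σ², a Normal(μ₀, σ₀²) prior on μ is conjugate. Posterior precision = 1/σ₀² + n/σ²; posterior mean is the precision-weighted average of μ₀ and x̄.
Σxᵢ = 288.71 + 302.89 + 351.47 + 290.98 + 305.75 + 306.04 + 227.66 = 2073.5, so n·x̄ = 2073.5.
σ₀² = 83.89² = 7037.5321, σ² = 35.93² = 1290.9649; σ² + n·σ₀² = 1290.9649 + 7·7037.5321 = 50553.6896.
Posterior mean = (μ₀/σ₀² + n·x̄/σ²)/(1/σ₀² + n/σ²) = (σ²·μ₀ + σ₀²·n·x̄)/(σ² + n·σ₀²) = (1290.9649·297.91 + 7037.5321·2073.5)/50553.6896 = 14976914.162709/50553.6896 = 296.2576.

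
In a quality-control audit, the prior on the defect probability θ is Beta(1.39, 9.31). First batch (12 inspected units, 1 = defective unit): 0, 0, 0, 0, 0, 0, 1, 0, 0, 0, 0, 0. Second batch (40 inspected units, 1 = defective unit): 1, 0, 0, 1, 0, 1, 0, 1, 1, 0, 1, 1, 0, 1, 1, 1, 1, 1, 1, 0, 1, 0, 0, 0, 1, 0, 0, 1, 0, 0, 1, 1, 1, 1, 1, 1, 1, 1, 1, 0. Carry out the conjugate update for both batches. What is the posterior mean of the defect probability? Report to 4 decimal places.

The Beta prior is conjugate to a Binomial/Bernoulli likelihood; the update adds successes to α and failures to β.
After batch 1: Beta(1.39+1, 9.31+11) = Beta(2.39, 20.31).
After batch 2: Beta(2.39+25, 20.31+15) = Beta(27.39, 35.31).
Posterior mean = α/(α+β) = 27.39/62.70 = 0.4368.

0.4368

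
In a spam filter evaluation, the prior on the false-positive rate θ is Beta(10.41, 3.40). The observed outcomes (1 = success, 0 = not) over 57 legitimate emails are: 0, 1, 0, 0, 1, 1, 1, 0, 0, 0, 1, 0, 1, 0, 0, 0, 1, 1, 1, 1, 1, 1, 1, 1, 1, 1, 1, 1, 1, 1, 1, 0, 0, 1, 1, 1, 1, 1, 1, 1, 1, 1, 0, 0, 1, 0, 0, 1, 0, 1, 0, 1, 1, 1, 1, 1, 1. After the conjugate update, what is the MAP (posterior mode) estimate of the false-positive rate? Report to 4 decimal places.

The Beta prior is conjugate to a Binomial/Bernoulli likelihood; the update adds successes to α and failures to β.
Posterior: Beta(α+k, β+n−k) = Beta(10.41+39, 3.40+18) = Beta(49.41, 21.40).
Mode of Beta(a,b) for a,b>1 is (a−1)/(a+b−2) = 48.41/68.81 = 0.7035.

0.7035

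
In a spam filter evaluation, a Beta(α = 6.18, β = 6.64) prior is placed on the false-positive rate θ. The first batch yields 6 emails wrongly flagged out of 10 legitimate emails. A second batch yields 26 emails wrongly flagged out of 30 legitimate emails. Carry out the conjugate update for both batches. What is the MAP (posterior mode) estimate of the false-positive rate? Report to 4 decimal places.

The Beta prior is conjugate to a Binomial/Bernoulli likelihood; the update adds successes to α and failures to β.
After batch 1: Beta(6.18+6, 6.64+4) = Beta(12.18, 10.64).
After batch 2: Beta(12.18+26, 10.64+4) = Beta(38.18, 14.64).
Mode of Beta(a,b) for a,b>1 is (a−1)/(a+b−2) = 37.18/50.82 = 0.7316.

0.7316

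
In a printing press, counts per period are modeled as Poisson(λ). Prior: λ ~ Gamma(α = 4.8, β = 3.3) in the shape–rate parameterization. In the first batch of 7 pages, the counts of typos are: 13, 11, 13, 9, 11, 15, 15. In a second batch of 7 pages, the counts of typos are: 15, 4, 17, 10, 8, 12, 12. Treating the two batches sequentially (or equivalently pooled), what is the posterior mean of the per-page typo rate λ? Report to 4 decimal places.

With a Gamma(shape α, rate β) prior, the Poisson likelihood is conjugate: the posterior is Gamma(α + ΣXᵢ, β + n).
Batch 1: sum of counts S = 87 over n = 7 pages.
After batch 1: Gamma(α+S, β+n) = Gamma(4.8+87, 3.3+7) = Gamma(91.8, 10.3).
Batch 2: sum of counts S = 78 over n = 7 pages.
After batch 2: Gamma(α+S, β+n) = Gamma(91.8+78, 10.3+7) = Gamma(169.8, 17.3).
Posterior mean = α/β = 169.8/17.3 = 9.8150.

9.8150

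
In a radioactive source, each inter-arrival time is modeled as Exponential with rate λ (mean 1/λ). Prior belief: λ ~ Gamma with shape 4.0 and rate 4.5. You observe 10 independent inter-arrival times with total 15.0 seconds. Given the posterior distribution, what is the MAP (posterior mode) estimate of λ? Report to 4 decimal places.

With a Gamma(shape α, rate β) prior on the exponential rate λ, the posterior after n observations with total T = Σxᵢ is Gamma(α+n, β+T).
Posterior: Gamma(4.0+10, 4.5+15.0) = Gamma(14.0, 19.5).
Mode = (α−1)/β = 0.6667.

0.6667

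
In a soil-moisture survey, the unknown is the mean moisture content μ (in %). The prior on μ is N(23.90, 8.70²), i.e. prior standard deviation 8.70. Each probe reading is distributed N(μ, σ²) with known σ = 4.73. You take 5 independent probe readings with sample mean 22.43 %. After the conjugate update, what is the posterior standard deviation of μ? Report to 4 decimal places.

For Normal data with known variance σ², a Normal(μ₀, σ₀²) prior on μ is conjugate. Posterior precision = 1/σ₀² + n/σ²; posterior mean is the precision-weighted average of μ₀ and x̄.
σ₀² = 8.70² = 75.69, σ² = 4.73² = 22.3729; σ² + n·σ₀² = 22.3729 + 5·75.69 = 400.8229.
Posterior precision = 1/σ₀² + n/σ² = 1/75.69 + 5/22.3729 = (σ² + n·σ₀²)/(σ₀²σ²) = 400.8229/(75.69·22.3729); posterior variance σₙ² = σ₀²σ²/(σ² + n·σ₀²) = 75.69·22.3729/400.8229 = 4.224820.
Posterior SD = √σₙ² = √(75.69·22.3729/400.8229) = 2.0554.

2.0554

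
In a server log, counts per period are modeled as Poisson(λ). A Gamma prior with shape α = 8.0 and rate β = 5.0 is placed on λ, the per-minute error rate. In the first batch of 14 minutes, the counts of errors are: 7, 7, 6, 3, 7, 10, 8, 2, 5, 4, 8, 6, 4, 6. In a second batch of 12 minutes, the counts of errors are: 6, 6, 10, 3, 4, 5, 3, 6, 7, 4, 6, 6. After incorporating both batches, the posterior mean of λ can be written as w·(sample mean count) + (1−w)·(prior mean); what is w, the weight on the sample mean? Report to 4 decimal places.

0.8387

With a Gamma(shape α, rate β) prior, the Poisson likelihood is conjugate: the posterior is Gamma(α + ΣXᵢ, β + n).
Total number of minutes: n = 14 + 12 = 26.
Posterior mean = (α₀+S)/(β₀+n) = [n/(β₀+n)]·(S/n) + [β₀/(β₀+n)]·(α₀/β₀), so only n and β₀ enter the weight.
Weight on data w = n/(β₀+n) = 26/(5.0+26) = 26/31.0 = 0.8387.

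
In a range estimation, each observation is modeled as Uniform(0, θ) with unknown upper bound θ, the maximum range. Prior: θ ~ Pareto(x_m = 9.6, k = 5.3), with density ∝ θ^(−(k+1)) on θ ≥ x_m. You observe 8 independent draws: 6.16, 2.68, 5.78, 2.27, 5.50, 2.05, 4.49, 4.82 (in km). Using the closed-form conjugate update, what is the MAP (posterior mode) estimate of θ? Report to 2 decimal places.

A Pareto(scale x_m, shape k) prior on the upper bound θ of Uniform(0, θ) is conjugate: posterior is Pareto(max(x_m, max xᵢ), k + n).
Sample maximum = 6.16; prior scale x_m = 9.6 → posterior scale = max = 9.60.
Posterior shape = 5.3 + 8 = 13.3.
The Pareto density is decreasing on [x_m, ∞), so the mode is x_m = 9.60.

9.60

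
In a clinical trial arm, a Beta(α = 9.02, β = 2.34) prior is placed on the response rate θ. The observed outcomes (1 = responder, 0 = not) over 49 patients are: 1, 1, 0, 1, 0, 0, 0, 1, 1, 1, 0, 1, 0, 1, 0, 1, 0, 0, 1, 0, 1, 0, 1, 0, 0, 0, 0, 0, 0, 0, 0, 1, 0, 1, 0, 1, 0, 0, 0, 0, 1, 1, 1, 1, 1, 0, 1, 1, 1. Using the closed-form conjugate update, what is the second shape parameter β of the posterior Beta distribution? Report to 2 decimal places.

28.34

The Beta prior is conjugate to a Binomial/Bernoulli likelihood; the update adds successes to α and failures to β.
Posterior: Beta(α+k, β+n−k) = Beta(9.02+23, 2.34+26) = Beta(32.02, 28.34).
Posterior β = 28.34.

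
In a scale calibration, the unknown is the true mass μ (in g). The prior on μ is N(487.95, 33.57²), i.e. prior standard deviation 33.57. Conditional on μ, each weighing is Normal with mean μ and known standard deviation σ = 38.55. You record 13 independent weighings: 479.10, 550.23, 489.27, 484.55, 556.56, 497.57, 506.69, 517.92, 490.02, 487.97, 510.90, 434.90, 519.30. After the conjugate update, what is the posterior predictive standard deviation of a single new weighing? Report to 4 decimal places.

For Normal data with known variance σ², a Normal(μ₀, σ₀²) prior on μ is conjugate. Posterior precision = 1/σ₀² + n/σ²; posterior mean is the precision-weighted average of μ₀ and x̄.
σ₀² = 33.57² = 1126.9449, σ² = 38.55² = 1486.1025; σ² + n·σ₀² = 1486.1025 + 13·1126.9449 = 16136.3862.
Posterior precision = 1/σ₀² + n/σ² = 1/1126.9449 + 13/1486.1025 = (σ² + n·σ₀²)/(σ₀²σ²) = 16136.3862/(1126.9449·1486.1025); posterior variance σₙ² = σ₀²σ²/(σ² + n·σ₀²) = 1126.9449·1486.1025/16136.3862 = 103.787528.
Predictive variance for one new observation = σₙ² + σ² = 1126.9449·1486.1025/16136.3862 + 1486.1025 = σ²·(σ₀² + 16136.3862)/16136.3862 = 1486.1025·17263.3311/16136.3862 = 1589.890028; SD = √(1486.1025·17263.3311/16136.3862) = 39.8734.

39.8734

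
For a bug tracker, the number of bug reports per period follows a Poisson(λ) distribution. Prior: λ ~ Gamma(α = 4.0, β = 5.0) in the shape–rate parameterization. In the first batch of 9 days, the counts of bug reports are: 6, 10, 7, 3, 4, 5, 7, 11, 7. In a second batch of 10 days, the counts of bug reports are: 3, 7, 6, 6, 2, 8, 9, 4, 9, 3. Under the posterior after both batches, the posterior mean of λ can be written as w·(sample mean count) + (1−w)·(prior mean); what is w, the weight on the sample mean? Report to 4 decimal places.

0.7917

With a Gamma(shape α, rate β) prior, the Poisson likelihood is conjugate: the posterior is Gamma(α + ΣXᵢ, β + n).
Total number of days: n = 9 + 10 = 19.
Posterior mean = (α₀+S)/(β₀+n) = [n/(β₀+n)]·(S/n) + [β₀/(β₀+n)]·(α₀/β₀), so only n and β₀ enter the weight.
Weight on data w = n/(β₀+n) = 19/(5.0+19) = 19/24.0 = 0.7917.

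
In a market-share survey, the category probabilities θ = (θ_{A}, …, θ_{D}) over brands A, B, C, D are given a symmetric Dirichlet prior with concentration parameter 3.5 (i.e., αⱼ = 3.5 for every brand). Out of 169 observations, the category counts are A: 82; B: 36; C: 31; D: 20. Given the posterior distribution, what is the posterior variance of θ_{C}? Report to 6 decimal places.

The Dirichlet prior is conjugate to the Multinomial likelihood: each posterior αⱼ = prior αⱼ + observed count nⱼ.
Posterior concentration: (85.5, 39.5, 34.5, 23.5), total = 183.0.
Var[θ_j] = α_j(Σα−α_j)/((Σα)²(Σα+1)) = 34.5·148.5/(183.0²·184.0) = 0.000831.

0.000831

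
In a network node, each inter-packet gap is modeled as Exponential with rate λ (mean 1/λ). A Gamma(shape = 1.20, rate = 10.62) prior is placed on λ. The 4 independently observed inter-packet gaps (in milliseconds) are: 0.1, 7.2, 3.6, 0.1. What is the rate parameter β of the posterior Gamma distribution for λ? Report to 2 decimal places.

With a Gamma(shape α, rate β) prior on the exponential rate λ, the posterior after n observations with total T = Σxᵢ is Gamma(α+n, β+T).
Sum of observations T = 11.0 milliseconds; n = 4.
Posterior: Gamma(1.20+4, 10.62+11.0) = Gamma(5.20, 21.62).
Posterior β = 21.62.

21.62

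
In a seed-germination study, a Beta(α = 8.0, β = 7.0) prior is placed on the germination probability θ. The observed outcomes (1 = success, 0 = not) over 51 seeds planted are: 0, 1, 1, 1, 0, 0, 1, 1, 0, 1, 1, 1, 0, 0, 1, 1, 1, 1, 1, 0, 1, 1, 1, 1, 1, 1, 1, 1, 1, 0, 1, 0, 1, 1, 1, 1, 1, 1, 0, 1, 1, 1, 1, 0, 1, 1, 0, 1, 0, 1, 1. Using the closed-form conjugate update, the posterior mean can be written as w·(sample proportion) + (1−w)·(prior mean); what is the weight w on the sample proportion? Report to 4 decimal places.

The Beta prior is conjugate to a Binomial/Bernoulli likelihood; the update adds successes to α and failures to β.
Posterior mean = (α₀+k)/(α₀+β₀+n) = [n/(α₀+β₀+n)]·(k/n) + [(α₀+β₀)/(α₀+β₀+n)]·α₀/(α₀+β₀), so only n and the prior enter the weight.
The weight on the data is w = n/(α₀+β₀+n) = 51/(8.0+7.0+51) = 51/66.0 = 0.7727.

0.7727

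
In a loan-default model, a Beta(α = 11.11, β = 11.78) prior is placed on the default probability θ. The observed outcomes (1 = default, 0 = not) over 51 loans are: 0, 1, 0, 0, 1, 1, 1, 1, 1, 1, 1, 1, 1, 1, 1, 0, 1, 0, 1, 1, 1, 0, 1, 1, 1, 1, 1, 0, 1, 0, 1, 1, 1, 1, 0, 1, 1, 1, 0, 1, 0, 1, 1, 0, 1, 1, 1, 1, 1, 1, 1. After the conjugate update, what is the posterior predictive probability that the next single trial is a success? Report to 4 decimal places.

The Beta prior is conjugate to a Binomial/Bernoulli likelihood; the update adds successes to α and failures to β.
Posterior: Beta(α+k, β+n−k) = Beta(11.11+39, 11.78+12) = Beta(50.11, 23.78).
For a single future Bernoulli trial, P(success | data) = α/(α+β) = 0.6782.

0.6782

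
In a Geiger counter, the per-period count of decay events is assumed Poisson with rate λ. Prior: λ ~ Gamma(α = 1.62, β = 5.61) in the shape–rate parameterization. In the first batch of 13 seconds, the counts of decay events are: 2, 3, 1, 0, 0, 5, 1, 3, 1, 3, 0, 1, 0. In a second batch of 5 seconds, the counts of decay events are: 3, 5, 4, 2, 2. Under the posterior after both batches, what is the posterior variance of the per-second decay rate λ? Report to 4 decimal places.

With a Gamma(shape α, rate β) prior, the Poisson likelihood is conjugate: the posterior is Gamma(α + ΣXᵢ, β + n).
Batch 1: sum of counts S = 20 over n = 13 seconds.
After batch 1: Gamma(α+S, β+n) = Gamma(1.62+20, 5.61+13) = Gamma(21.62, 18.61).
Batch 2: sum of counts S = 16 over n = 5 seconds.
After batch 2: Gamma(α+S, β+n) = Gamma(21.62+16, 18.61+5) = Gamma(37.62, 23.61).
Var = α/β² = 37.62/23.61² = 0.0675.

0.0675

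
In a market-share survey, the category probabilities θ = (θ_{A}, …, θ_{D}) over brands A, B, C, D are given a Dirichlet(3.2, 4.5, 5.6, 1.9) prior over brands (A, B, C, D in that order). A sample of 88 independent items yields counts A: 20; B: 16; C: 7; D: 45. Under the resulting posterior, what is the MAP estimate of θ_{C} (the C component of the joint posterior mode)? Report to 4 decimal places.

The Dirichlet prior is conjugate to the Multinomial likelihood: each posterior αⱼ = prior αⱼ + observed count nⱼ.
Posterior concentration: (23.2, 20.5, 12.6, 46.9), total = 103.2.
Joint mode component: (α_{C}−1)/(Σα−K) = 11.6/99.2 = 0.1169.

0.1169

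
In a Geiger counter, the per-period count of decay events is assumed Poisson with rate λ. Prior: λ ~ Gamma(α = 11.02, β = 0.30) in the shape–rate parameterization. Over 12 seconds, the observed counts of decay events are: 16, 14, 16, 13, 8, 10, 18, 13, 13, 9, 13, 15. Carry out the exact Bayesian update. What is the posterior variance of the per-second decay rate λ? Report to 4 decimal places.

1.1172

With a Gamma(shape α, rate β) prior, the Poisson likelihood is conjugate: the posterior is Gamma(α + ΣXᵢ, β + n).
Sum of counts S = 158 over n = 12 seconds.
Posterior: Gamma(α+S, β+n) = Gamma(11.02+158, 0.30+12) = Gamma(169.02, 12.30).
Var = α/β² = 169.02/12.30² = 1.1172.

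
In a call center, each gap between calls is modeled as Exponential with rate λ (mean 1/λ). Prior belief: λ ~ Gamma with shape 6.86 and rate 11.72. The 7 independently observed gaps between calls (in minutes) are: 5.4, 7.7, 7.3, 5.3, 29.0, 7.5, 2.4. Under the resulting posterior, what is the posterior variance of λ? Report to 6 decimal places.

0.002380

With a Gamma(shape α, rate β) prior on the exponential rate λ, the posterior after n observations with total T = Σxᵢ is Gamma(α+n, β+T).
Sum of observations T = 64.6 minutes; n = 7.
Posterior: Gamma(6.86+7, 11.72+64.6) = Gamma(13.86, 76.32).
Var = α/β² = 0.002380.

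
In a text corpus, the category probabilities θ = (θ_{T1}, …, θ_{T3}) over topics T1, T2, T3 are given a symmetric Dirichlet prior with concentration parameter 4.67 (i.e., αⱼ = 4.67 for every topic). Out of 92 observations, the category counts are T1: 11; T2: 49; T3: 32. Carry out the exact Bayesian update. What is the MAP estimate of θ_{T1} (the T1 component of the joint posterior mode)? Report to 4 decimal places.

0.1424

The Dirichlet prior is conjugate to the Multinomial likelihood: each posterior αⱼ = prior αⱼ + observed count nⱼ.
Posterior concentration: (15.67, 53.67, 36.67), total = 106.01.
Joint mode component: (α_{T1}−1)/(Σα−K) = 14.67/103.01 = 0.1424.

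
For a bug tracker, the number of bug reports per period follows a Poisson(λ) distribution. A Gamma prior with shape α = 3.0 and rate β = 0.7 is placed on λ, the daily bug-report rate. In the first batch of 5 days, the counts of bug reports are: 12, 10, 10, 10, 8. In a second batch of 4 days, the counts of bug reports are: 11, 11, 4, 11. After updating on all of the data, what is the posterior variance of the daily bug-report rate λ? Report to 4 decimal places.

With a Gamma(shape α, rate β) prior, the Poisson likelihood is conjugate: the posterior is Gamma(α + ΣXᵢ, β + n).
Batch 1: sum of counts S = 50 over n = 5 days.
After batch 1: Gamma(α+S, β+n) = Gamma(3.0+50, 0.7+5) = Gamma(53.0, 5.7).
Batch 2: sum of counts S = 37 over n = 4 days.
After batch 2: Gamma(α+S, β+n) = Gamma(53.0+37, 5.7+4) = Gamma(90.0, 9.7).
Var = α/β² = 90.0/9.7² = 0.9565.

0.9565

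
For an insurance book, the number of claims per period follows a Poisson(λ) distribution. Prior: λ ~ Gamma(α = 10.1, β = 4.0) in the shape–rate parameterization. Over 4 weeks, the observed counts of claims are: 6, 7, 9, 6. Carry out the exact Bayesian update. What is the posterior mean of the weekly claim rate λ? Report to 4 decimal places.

With a Gamma(shape α, rate β) prior, the Poisson likelihood is conjugate: the posterior is Gamma(α + ΣXᵢ, β + n).
Sum of counts S = 28 over n = 4 weeks.
Posterior: Gamma(α+S, β+n) = Gamma(10.1+28, 4.0+4) = Gamma(38.1, 8.0).
Posterior mean = α/β = 38.1/8.0 = 4.7625.

4.7625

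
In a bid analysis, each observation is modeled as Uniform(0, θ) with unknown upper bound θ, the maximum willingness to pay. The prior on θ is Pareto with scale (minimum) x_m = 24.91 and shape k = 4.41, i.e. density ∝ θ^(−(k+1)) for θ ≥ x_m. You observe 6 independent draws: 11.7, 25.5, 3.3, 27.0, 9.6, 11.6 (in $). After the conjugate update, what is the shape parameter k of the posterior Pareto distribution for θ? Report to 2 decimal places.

10.41

A Pareto(scale x_m, shape k) prior on the upper bound θ of Uniform(0, θ) is conjugate: posterior is Pareto(max(x_m, max xᵢ), k + n).
Sample maximum = 27.0; prior scale x_m = 24.91 → posterior scale = max = 27.00.
Posterior shape = 4.41 + 6 = 10.41.
Posterior shape k = 10.41.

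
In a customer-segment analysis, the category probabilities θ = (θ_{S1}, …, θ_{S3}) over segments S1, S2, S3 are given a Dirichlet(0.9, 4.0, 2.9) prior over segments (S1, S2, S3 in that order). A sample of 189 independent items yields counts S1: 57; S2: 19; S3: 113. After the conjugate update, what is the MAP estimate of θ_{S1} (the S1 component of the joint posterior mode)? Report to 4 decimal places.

0.2936

The Dirichlet prior is conjugate to the Multinomial likelihood: each posterior αⱼ = prior αⱼ + observed count nⱼ.
Posterior concentration: (57.9, 23.0, 115.9), total = 196.8.
Joint mode component: (α_{S1}−1)/(Σα−K) = 56.9/193.8 = 0.2936.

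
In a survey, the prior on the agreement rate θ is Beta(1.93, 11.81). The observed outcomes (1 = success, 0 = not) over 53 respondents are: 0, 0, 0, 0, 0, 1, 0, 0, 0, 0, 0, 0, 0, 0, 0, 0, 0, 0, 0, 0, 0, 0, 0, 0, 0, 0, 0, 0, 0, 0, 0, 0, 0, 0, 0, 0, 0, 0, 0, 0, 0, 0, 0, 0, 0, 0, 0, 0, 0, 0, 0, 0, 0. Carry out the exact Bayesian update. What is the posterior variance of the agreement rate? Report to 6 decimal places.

The Beta prior is conjugate to a Binomial/Bernoulli likelihood; the update adds successes to α and failures to β.
Posterior: Beta(α+k, β+n−k) = Beta(1.93+1, 11.81+52) = Beta(2.93, 63.81).
Var = αβ/((α+β)²(α+β+1)) = 2.93·63.81/(66.74²·67.74) = 0.000620.

0.000620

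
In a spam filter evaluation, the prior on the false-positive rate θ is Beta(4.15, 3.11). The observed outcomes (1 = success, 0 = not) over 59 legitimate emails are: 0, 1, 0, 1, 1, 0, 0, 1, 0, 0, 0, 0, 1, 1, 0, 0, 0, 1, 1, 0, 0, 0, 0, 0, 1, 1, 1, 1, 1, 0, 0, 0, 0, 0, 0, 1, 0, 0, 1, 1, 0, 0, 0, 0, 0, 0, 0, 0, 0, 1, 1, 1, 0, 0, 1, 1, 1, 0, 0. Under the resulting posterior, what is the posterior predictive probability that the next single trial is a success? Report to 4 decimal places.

The Beta prior is conjugate to a Binomial/Bernoulli likelihood; the update adds successes to α and failures to β.
Posterior: Beta(α+k, β+n−k) = Beta(4.15+22, 3.11+37) = Beta(26.15, 40.11).
For a single future Bernoulli trial, P(success | data) = α/(α+β) = 0.3947.

0.3947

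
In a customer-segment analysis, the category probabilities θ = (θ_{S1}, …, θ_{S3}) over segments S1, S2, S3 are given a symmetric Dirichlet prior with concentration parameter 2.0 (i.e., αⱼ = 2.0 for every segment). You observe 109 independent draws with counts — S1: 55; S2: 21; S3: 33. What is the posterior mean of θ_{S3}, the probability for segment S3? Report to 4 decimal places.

The Dirichlet prior is conjugate to the Multinomial likelihood: each posterior αⱼ = prior αⱼ + observed count nⱼ.
Posterior concentration: (57.0, 23.0, 35.0), total = 115.0.
E[θ_{S3}|data] = α_{S3}/Σα = 35.0/115.0 = 0.3043.

0.3043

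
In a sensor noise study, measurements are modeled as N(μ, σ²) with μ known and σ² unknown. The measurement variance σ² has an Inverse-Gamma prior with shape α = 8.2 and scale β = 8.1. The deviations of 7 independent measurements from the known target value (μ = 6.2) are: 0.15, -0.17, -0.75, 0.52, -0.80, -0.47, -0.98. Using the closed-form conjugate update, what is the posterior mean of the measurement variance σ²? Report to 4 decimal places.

0.8834

With known mean μ and an Inverse-Gamma(α, β) prior on σ², the Normal likelihood is conjugate: posterior is Inv-Gamma(α + n/2, β + Σ(xᵢ−μ)²/2).
Σ(xᵢ−μ)² = (0.15)² + (-0.17)² + (-0.75)² + (0.52)² + (-0.80)² + (-0.47)² + (-0.98)² = 2.7056.
Posterior: Inv-Gamma(8.2 + 7/2, 8.1 + 2.7056/2) = Inv-Gamma(11.70, 9.45280).
E[σ²|data] = β/(α−1) = 9.45280/10.70 = 0.8834.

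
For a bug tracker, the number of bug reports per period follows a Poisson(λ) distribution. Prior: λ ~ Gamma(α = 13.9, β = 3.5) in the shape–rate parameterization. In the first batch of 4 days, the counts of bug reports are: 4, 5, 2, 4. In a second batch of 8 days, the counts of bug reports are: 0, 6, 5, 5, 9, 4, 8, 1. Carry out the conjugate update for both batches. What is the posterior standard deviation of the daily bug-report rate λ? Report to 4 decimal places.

0.5277

With a Gamma(shape α, rate β) prior, the Poisson likelihood is conjugate: the posterior is Gamma(α + ΣXᵢ, β + n).
Batch 1: sum of counts S = 15 over n = 4 days.
After batch 1: Gamma(α+S, β+n) = Gamma(13.9+15, 3.5+4) = Gamma(28.9, 7.5).
Batch 2: sum of counts S = 38 over n = 8 days.
After batch 2: Gamma(α+S, β+n) = Gamma(28.9+38, 7.5+8) = Gamma(66.9, 15.5).
SD = √α/β = √66.9/15.5 = 0.5277.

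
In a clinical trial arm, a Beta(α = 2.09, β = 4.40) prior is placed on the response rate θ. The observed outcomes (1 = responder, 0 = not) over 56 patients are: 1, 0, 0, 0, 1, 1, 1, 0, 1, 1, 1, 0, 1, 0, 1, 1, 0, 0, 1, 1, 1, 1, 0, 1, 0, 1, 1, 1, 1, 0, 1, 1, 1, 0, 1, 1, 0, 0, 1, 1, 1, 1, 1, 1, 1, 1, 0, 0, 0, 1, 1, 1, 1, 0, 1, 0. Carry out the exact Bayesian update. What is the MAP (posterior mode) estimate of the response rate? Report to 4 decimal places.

0.6297

The Beta prior is conjugate to a Binomial/Bernoulli likelihood; the update adds successes to α and failures to β.
Posterior: Beta(α+k, β+n−k) = Beta(2.09+37, 4.40+19) = Beta(39.09, 23.40).
Mode of Beta(a,b) for a,b>1 is (a−1)/(a+b−2) = 38.09/60.49 = 0.6297.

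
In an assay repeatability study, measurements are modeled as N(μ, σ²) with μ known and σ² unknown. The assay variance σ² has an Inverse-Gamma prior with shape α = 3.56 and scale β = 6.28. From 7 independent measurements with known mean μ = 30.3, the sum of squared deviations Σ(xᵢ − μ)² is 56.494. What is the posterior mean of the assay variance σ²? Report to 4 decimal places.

With known mean μ and an Inverse-Gamma(α, β) prior on σ², the Normal likelihood is conjugate: posterior is Inv-Gamma(α + n/2, β + Σ(xᵢ−μ)²/2).
Posterior: Inv-Gamma(3.56 + 7/2, 6.28 + 56.494/2) = Inv-Gamma(7.06, 34.5270).
E[σ²|data] = β/(α−1) = 34.5270/6.06 = 5.6975.

5.6975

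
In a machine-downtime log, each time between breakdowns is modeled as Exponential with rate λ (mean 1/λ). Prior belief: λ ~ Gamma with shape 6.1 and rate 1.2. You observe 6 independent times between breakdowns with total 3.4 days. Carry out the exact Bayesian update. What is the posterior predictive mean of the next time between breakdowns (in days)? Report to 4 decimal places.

0.4144

With a Gamma(shape α, rate β) prior on the exponential rate λ, the posterior after n observations with total T = Σxᵢ is Gamma(α+n, β+T).
Posterior: Gamma(6.1+6, 1.2+3.4) = Gamma(12.1, 4.6).
The predictive distribution for the next observation is Lomax; its mean is β/(α−1) = 4.6/11.1 = 0.4144.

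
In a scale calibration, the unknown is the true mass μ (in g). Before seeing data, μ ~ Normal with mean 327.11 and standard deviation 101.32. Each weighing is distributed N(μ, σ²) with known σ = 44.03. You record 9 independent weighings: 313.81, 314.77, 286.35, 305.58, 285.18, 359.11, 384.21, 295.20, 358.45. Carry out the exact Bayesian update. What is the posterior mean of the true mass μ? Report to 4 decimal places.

For Normal data with known variance σ², a Normal(μ₀, σ₀²) prior on μ is conjugate. Posterior precision = 1/σ₀² + n/σ²; posterior mean is the precision-weighted average of μ₀ and x̄.
Σxᵢ = 313.81 + 314.77 + 286.35 + 305.58 + 285.18 + 359.11 + 384.21 + 295.20 + 358.45 = 2902.66, so n·x̄ = 2902.66.
σ₀² = 101.32² = 10265.7424, σ² = 44.03² = 1938.6409; σ² + n·σ₀² = 1938.6409 + 9·10265.7424 = 94330.3225.
Posterior mean = (μ₀/σ₀² + n·x̄/σ²)/(1/σ₀² + n/σ²) = (σ²·μ₀ + σ₀²·n·x̄)/(σ² + n·σ₀²) = (1938.6409·327.11 + 10265.7424·2902.66)/94330.3225 = 30432108.659583/94330.3225 = 322.6122.

322.6122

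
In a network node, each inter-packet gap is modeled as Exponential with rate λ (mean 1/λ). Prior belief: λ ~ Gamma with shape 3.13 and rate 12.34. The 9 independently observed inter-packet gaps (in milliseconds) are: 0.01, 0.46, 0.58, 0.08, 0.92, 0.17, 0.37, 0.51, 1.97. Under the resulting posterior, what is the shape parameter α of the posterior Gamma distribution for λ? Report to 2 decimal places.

With a Gamma(shape α, rate β) prior on the exponential rate λ, the posterior after n observations with total T = Σxᵢ is Gamma(α+n, β+T).
Sum of observations T = 5.07 milliseconds; n = 9.
Posterior: Gamma(3.13+9, 12.34+5.07) = Gamma(12.13, 17.41).
Posterior α = 12.13.

12.13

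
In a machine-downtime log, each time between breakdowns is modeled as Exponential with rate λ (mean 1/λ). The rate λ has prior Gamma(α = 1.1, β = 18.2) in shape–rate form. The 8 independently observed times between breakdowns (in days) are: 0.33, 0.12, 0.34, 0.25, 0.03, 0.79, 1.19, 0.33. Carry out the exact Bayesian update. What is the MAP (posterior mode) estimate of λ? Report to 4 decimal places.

0.3753

With a Gamma(shape α, rate β) prior on the exponential rate λ, the posterior after n observations with total T = Σxᵢ is Gamma(α+n, β+T).
Sum of observations T = 3.38 days; n = 8.
Posterior: Gamma(1.1+8, 18.2+3.38) = Gamma(9.1, 21.58).
Mode = (α−1)/β = 0.3753.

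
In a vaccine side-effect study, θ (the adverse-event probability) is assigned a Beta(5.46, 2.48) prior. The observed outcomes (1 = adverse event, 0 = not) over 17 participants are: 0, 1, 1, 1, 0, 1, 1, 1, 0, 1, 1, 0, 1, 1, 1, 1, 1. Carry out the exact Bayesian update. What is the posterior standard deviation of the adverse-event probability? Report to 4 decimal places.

The Beta prior is conjugate to a Binomial/Bernoulli likelihood; the update adds successes to α and failures to β.
Posterior: Beta(α+k, β+n−k) = Beta(5.46+13, 2.48+4) = Beta(18.46, 6.48).
Var = αβ/((α+β)²(α+β+1)) = 18.46·6.48/(24.94²·25.94) = 0.00741385; SD = √0.00741385 = 0.0861.

0.0861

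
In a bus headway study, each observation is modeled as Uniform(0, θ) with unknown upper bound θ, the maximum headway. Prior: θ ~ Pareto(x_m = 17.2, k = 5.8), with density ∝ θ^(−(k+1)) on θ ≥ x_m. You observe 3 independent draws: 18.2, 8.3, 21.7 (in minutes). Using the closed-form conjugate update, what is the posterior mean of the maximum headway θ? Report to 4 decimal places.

24.4821

A Pareto(scale x_m, shape k) prior on the upper bound θ of Uniform(0, θ) is conjugate: posterior is Pareto(max(x_m, max xᵢ), k + n).
Sample maximum = 21.7; prior scale x_m = 17.2 → posterior scale = max = 21.7.
Posterior shape = 5.8 + 3 = 8.8.
E[θ|data] = k·x_m/(k−1) = 8.8·21.7/7.8 = 24.4821.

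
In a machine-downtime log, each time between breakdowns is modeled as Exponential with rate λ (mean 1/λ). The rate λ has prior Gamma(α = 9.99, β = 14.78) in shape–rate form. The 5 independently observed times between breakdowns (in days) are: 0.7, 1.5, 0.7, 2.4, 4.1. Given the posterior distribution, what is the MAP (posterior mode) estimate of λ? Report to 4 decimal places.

With a Gamma(shape α, rate β) prior on the exponential rate λ, the posterior after n observations with total T = Σxᵢ is Gamma(α+n, β+T).
Sum of observations T = 9.4 days; n = 5.
Posterior: Gamma(9.99+5, 14.78+9.4) = Gamma(14.99, 24.18).
Mode = (α−1)/β = 0.5786.

0.5786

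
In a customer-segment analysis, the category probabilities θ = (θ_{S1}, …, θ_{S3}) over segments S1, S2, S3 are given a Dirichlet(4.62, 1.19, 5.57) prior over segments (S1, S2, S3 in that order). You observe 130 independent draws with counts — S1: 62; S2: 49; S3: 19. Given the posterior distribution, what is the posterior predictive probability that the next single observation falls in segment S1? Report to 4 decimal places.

0.4712

The Dirichlet prior is conjugate to the Multinomial likelihood: each posterior αⱼ = prior αⱼ + observed count nⱼ.
Posterior concentration: (66.62, 50.19, 24.57), total = 141.38.
P(next = S1 | data) = α_{S1}/Σα = 0.4712.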